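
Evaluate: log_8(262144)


We need the exponent such that 8^? = 262144
8^6 = 262144
Therefore log_8(262144) = 6

6


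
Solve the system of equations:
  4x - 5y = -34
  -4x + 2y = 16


Using Cramer's rule:
Determinant D = (4)(2) - (-4)(-5) = 8 - 20 = -12
Dx = (-34)(2) - (16)(-5) = -68 + 80 = 12
Dy = (4)(16) - (-4)(-34) = 64 - 136 = -72
x = Dx/D = 12/-12 = -1
y = Dy/D = -72/-12 = 6

x = -1, y = 6


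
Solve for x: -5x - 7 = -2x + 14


Starting with: -5x - 7 = -2x + 14
Move all x terms to left: (-5 + 2)x = 14 + 7
Simplify: -3x = 21
Divide both sides by -3: x = -7

x = -7


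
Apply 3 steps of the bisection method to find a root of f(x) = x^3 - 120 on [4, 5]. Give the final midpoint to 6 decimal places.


f(x) = x^3 - 120
f(4) = -56 < 0
f(5) = 5 > 0

Step 1: midpoint = (4.000000 + 5.000000)/2 = 4.500000
  f(4.500000) = -28.875000
  f(mid) < 0, so root is in [4.500000, 5.000000]

Step 2: midpoint = (4.500000 + 5.000000)/2 = 4.750000
  f(4.750000) = -12.828125
  f(mid) < 0, so root is in [4.750000, 5.000000]

Step 3: midpoint = (4.750000 + 5.000000)/2 = 4.875000
  f(4.875000) = -4.142578
  f(mid) < 0, so root is in [4.875000, 5.000000]

midpoint = 4.875000


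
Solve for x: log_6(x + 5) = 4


Convert to exponential form: x + 5 = 6^4 = 1296
x = 1296 - 5 = 1291
Check: log_6(1291 + 5) = log_6(1296) = log_6(1296) = 4 ✓

x = 1291


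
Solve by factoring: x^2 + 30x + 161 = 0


We need two numbers that multiply to 161 and add to 30.
Those numbers are 23 and 7 (since 23 * 7 = 161 and 23 + 7 = 30).
So x^2 + 30x + 161 = (x + 23)(x + 7) = 0
Setting each factor to zero: x = -23 or x = -7

x = -23, x = -7


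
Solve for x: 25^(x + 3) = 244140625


Express both sides with the same base.
244140625 = 25^6
Since the bases match, equate exponents: x + 3 = 6
So x = 6 - (3) = 3

x = 3


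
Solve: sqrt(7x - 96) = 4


Square both sides: 7x - 96 = 4^2 = 16
7x = 16 + 96 = 112
x = 16
Check: sqrt(7*16 - 96) = sqrt(16) = 4 ✓

x = 16


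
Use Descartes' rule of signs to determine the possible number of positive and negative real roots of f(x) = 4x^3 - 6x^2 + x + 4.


Descartes' rule of signs:

For positive roots, count sign changes in f(x) = 4x^3 - 6x^2 + x + 4:
Signs of coefficients: +, -, +, +
Number of sign changes: 2
Possible positive real roots: 2, 0

For negative roots, examine f(-x) = -4x^3 - 6x^2 - x + 4:
Signs of coefficients: -, -, -, +
Number of sign changes: 1
Possible negative real roots: 1

Positive roots: 2 or 0; Negative roots: 1


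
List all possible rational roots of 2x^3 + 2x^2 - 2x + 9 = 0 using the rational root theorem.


Rational root theorem: possible roots are ±p/q where:
  p divides the constant term (9): p ∈ {1, 3, 9}
  q divides the leading coefficient (2): q ∈ {1, 2}

All possible rational roots: -9, -9/2, -3, -3/2, -1, -1/2, 1/2, 1, 3/2, 3, 9/2, 9

-9, -9/2, -3, -3/2, -1, -1/2, 1/2, 1, 3/2, 3, 9/2, 9


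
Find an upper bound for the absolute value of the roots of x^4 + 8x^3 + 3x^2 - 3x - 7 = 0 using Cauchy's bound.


Cauchy's bound: all roots r satisfy |r| <= 1 + max(|a_i/a_n|) for i = 0,...,n-1
where a_n is the leading coefficient.

Coefficients: [1, 8, 3, -3, -7]
Leading coefficient a_n = 1
Ratios |a_i/a_n|: 8, 3, 3, 7
Maximum ratio: 8
Cauchy's bound: |r| <= 1 + 8 = 9

Upper bound = 9


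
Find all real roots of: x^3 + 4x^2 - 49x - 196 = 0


Let p(x) = x^3 + 4x^2 - 49x - 196. By the rational root theorem (leading coefficient 1), any rational root is an integer divisor of 196: try ±1, ±2, ... in turn.
Test x = 1: value = -240 ≠ 0.
Test x = -1: value = -144 ≠ 0.
Test x = 2: value = -270 ≠ 0.
Test x = -2: value = -90 ≠ 0.
Test x = 4: value = -264 ≠ 0.
Test x = -4: value = 0 ✓, so (x + 4) is a factor.
Synthetic division by (x + 4): bring down 1; 1(-4) + 4 = 0; 0(-4) - 49 = -49; (-49)(-4) - 196 = 0 → quotient x^2 - 49, remainder 0.
Solve the quadratic x^2 - 49 = 0: discriminant = 0^2 - 4(1)(-49) = 0 + 196 = 196.
sqrt(196) = 14, so x = (0 ± 14)/2: x = 7 or x = -7.

x = -7, x = -4, x = 7


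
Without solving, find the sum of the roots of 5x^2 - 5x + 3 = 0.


By Vieta's formulas for ax^2 + bx + c = 0:
  Sum of roots = -b/a
  Product of roots = c/a

Here a = 5, b = -5, c = 3
Sum = -(-5)/5 = 1
Product = 3/5 = 3/5

Sum = 1


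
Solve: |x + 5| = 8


An absolute value equation |expr| = 8 gives two cases:
Case 1: x + 5 = 8
  x = 3, so x = 3
Case 2: x + 5 = -8
  x = -13, so x = -13

x = -13, x = 3


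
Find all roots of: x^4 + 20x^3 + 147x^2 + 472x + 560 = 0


Let p(x) = x^4 + 20x^3 + 147x^2 + 472x + 560. By the rational root theorem (leading coefficient 1), any rational root is an integer divisor of 560: try ±1, ±2, ... in turn.
Test x = 1: value = 1200 ≠ 0.
Test x = -1: value = 216 ≠ 0.
Test x = 2: value = 2268 ≠ 0.
Test x = -2: value = 60 ≠ 0.
Test x = 4: value = 6336 ≠ 0.
Test x = -4: value = 0 ✓, so (x + 4) is a factor.
Synthetic division by (x + 4): bring down 1; 1(-4) + 20 = 16; 16(-4) + 147 = 83; 83(-4) + 472 = 140; 140(-4) + 560 = 0 → quotient x^3 + 16x^2 + 83x + 140, remainder 0.
Continue with the quotient x^3 + 16x^2 + 83x + 140 (candidates must divide 140; re-test x = -4 first in case it repeats).
Test x = -4: value = 0 ✓, so (x + 4) is a factor.
Synthetic division by (x + 4): bring down 1; 1(-4) + 16 = 12; 12(-4) + 83 = 35; 35(-4) + 140 = 0 → quotient x^2 + 12x + 35, remainder 0.
Solve the quadratic x^2 + 12x + 35 = 0: discriminant = 12^2 - 4(1)(35) = 144 - 140 = 4.
sqrt(4) = 2, so x = (-12 ± 2)/2: x = -5 or x = -7.
Collecting all roots found:

x = -7, x = -5, x = -4 (multiplicity 2)


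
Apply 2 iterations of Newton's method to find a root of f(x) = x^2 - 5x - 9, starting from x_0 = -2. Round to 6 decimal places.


Newton's method: x_(n+1) = x_n - f(x_n)/f'(x_n)
f(x) = x^2 - 5x - 9
f'(x) = 2x - 5

Iteration 1:
  f(-2.000000) = 5.000000
  f'(-2.000000) = -9.000000
  x_1 = -2.000000 - (5.000000)/(-9.000000) = -1.444444

Iteration 2:
  f(-1.444444) = 0.308642
  f'(-1.444444) = -7.888889
  x_2 = -1.444444 - (0.308642)/(-7.888889) = -1.405321

x_2 = -1.405321


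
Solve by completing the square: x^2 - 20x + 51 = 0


Start: x^2 - 20x + 51 = 0
Move constant: x^2 - 20x = -51
Half of -20 is -10, squared is 100
Add 100 to both sides: x^2 - 20x + 100 = 49
(x - 10)^2 = 49
x - 10 = ±7
x = 10 + 7 = 17 or x = 10 - 7 = 3

x = 3, x = 17


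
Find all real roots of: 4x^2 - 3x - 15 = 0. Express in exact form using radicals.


Using the quadratic formula: x = (-b ± sqrt(b^2 - 4ac)) / (2a)
Here a = 4, b = -3, c = -15
Discriminant = b^2 - 4ac = (-3)^2 - 4(4)(-15) = 9 + 240 = 249
Since discriminant = 249 > 0, there are two real roots.
x = (3 ± sqrt(249)) / 8
Numerically: x ≈ 2.3475 or x ≈ -1.5975

x = (3 + sqrt(249)) / 8 or x = (3 - sqrt(249)) / 8


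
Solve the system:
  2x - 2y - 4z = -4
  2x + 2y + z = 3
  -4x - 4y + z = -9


Using Cramer's rule. Expand each determinant along the first row.
D  = 2*[2*1 - 1*(-4)] - (-2)*[2*1 - 1*(-4)] + (-4)*[2*(-4) - 2*(-4)]
  = 2*(6) - (-2)*(6) + (-4)*(0) = 24
Dx = (-4)*[2*1 - 1*(-4)] - (-2)*[3*1 - 1*(-9)] + (-4)*[3*(-4) - 2*(-9)]
  = (-4)*(6) - (-2)*(12) + (-4)*(6) = -24
Dy = 2*[3*1 - 1*(-9)] - (-4)*[2*1 - 1*(-4)] + (-4)*[2*(-9) - 3*(-4)]
  = 2*(12) - (-4)*(6) + (-4)*(-6) = 72
Dz = 2*[2*(-9) - 3*(-4)] - (-2)*[2*(-9) - 3*(-4)] + (-4)*[2*(-4) - 2*(-4)]
  = 2*(-6) - (-2)*(-6) + (-4)*(0) = -24
x = Dx/D = -24/24 = -1, y = Dy/D = 72/24 = 3, z = Dz/D = -24/24 = -1
Check eq1: (2)(-1) + (-2)(3) + (-4)(-1) = -4 = -4 ✓
Check eq2: (2)(-1) + (2)(3) + (1)(-1) = 3 = 3 ✓
Check eq3: (-4)(-1) + (-4)(3) + (1)(-1) = -9 = -9 ✓

x = -1, y = 3, z = -1


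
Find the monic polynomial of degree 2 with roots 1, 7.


A monic polynomial with roots 1, 7 is:
p(x) = (x - 1)(x - 7)
After multiplying by (x - 1): x - 1
After multiplying by (x - 7): x^2 - 8x + 7

x^2 - 8x + 7


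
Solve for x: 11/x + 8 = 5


Subtract 8 from both sides: 11/x = -3
Multiply both sides by x: 11 = -3 * x
Divide by -3: x = -11/3

x = -11/3


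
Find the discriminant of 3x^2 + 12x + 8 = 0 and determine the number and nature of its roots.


For ax^2 + bx + c = 0, discriminant D = b^2 - 4ac
Here a = 3, b = 12, c = 8
D = (12)^2 - 4(3)(8) = 144 - 96 = 48

D = 48 > 0 but not a perfect square
The equation has 2 distinct real irrational roots.

Discriminant = 48, 2 distinct real irrational roots


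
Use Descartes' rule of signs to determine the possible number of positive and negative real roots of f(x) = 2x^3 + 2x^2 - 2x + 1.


Descartes' rule of signs:

For positive roots, count sign changes in f(x) = 2x^3 + 2x^2 - 2x + 1:
Signs of coefficients: +, +, -, +
Number of sign changes: 2
Possible positive real roots: 2, 0

For negative roots, examine f(-x) = -2x^3 + 2x^2 + 2x + 1:
Signs of coefficients: -, +, +, +
Number of sign changes: 1
Possible negative real roots: 1

Positive roots: 2 or 0; Negative roots: 1


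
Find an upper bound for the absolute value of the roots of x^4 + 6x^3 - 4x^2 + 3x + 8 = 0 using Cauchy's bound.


Cauchy's bound: all roots r satisfy |r| <= 1 + max(|a_i/a_n|) for i = 0,...,n-1
where a_n is the leading coefficient.

Coefficients: [1, 6, -4, 3, 8]
Leading coefficient a_n = 1
Ratios |a_i/a_n|: 6, 4, 3, 8
Maximum ratio: 8
Cauchy's bound: |r| <= 1 + 8 = 9

Upper bound = 9


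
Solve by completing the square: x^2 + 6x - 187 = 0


Start: x^2 + 6x - 187 = 0
Move constant: x^2 + 6x = 187
Half of 6 is 3, squared is 9
Add 9 to both sides: x^2 + 6x + 9 = 196
(x + 3)^2 = 196
x + 3 = ±14
x = -3 + 14 = 11 or x = -3 - 14 = -17

x = -17, x = 11


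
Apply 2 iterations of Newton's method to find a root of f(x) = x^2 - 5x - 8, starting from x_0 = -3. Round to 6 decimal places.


Newton's method: x_(n+1) = x_n - f(x_n)/f'(x_n)
f(x) = x^2 - 5x - 8
f'(x) = 2x - 5

Iteration 1:
  f(-3.000000) = 16.000000
  f'(-3.000000) = -11.000000
  x_1 = -3.000000 - (16.000000)/(-11.000000) = -1.545455

Iteration 2:
  f(-1.545455) = 2.115702
  f'(-1.545455) = -8.090909
  x_2 = -1.545455 - (2.115702)/(-8.090909) = -1.283963

x_2 = -1.283963


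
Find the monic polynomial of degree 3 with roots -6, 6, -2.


A monic polynomial with roots -6, 6, -2 is:
p(x) = (x + 6)(x - 6)(x + 2)
After multiplying by (x + 6): x + 6
After multiplying by (x - 6): x^2 - 36
After multiplying by (x + 2): x^3 + 2x^2 - 36x - 72

x^3 + 2x^2 - 36x - 72


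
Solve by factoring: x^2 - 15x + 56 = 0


We need two numbers that multiply to 56 and add to -15.
Those numbers are -8 and -7 (since (-8) * (-7) = 56 and (-8) + (-7) = -15).
So x^2 - 15x + 56 = (x - 8)(x - 7) = 0
Setting each factor to zero: x = 8 or x = 7

x = 7, x = 8


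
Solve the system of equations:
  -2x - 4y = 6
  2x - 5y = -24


Using Cramer's rule:
Determinant D = (-2)(-5) - (2)(-4) = 10 + 8 = 18
Dx = (6)(-5) - (-24)(-4) = -30 - 96 = -126
Dy = (-2)(-24) - (2)(6) = 48 - 12 = 36
x = Dx/D = -126/18 = -7
y = Dy/D = 36/18 = 2

x = -7, y = 2


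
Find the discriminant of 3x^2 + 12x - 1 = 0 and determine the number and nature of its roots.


For ax^2 + bx + c = 0, discriminant D = b^2 - 4ac
Here a = 3, b = 12, c = -1
D = (12)^2 - 4(3)(-1) = 144 + 12 = 156

D = 156 > 0 but not a perfect square
The equation has 2 distinct real irrational roots.

Discriminant = 156, 2 distinct real irrational roots


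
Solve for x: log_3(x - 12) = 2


Convert to exponential form: x - 12 = 3^2 = 9
x = 9 + 12 = 21
Check: log_3(21 - 12) = log_3(9) = log_3(9) = 2 ✓

x = 21


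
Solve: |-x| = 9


An absolute value equation |expr| = 9 gives two cases:
Case 1: -x = 9
  -x = 9, so x = -9
Case 2: -x = -9
  -x = -9, so x = 9

x = -9, x = 9


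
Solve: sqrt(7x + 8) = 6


Square both sides: 7x + 8 = 6^2 = 36
7x = 36 - 8 = 28
x = 4
Check: sqrt(7*4 + 8) = sqrt(36) = 6 ✓

x = 4


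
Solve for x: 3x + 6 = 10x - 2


Starting with: 3x + 6 = 10x - 2
Move all x terms to left: (3 - 10)x = -2 - 6
Simplify: -7x = -8
Divide both sides by -7: x = 8/7

x = 8/7


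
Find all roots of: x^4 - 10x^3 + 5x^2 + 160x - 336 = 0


Let p(x) = x^4 - 10x^3 + 5x^2 + 160x - 336. By the rational root theorem (leading coefficient 1), any rational root is an integer divisor of 336: try ±1, ±2, ... in turn.
Test x = 1: value = -180 ≠ 0.
Test x = -1: value = -480 ≠ 0.
Test x = 2: value = -60 ≠ 0.
Test x = -2: value = -540 ≠ 0.
Test x = 3: value = 0 ✓, so (x - 3) is a factor.
Synthetic division by (x - 3): bring down 1; 1(3) - 10 = -7; (-7)(3) + 5 = -16; (-16)(3) + 160 = 112; 112(3) - 336 = 0 → quotient x^3 - 7x^2 - 16x + 112, remainder 0.
Continue with the quotient x^3 - 7x^2 - 16x + 112 (candidates must divide 112).
Test x = 4: value = 0 ✓, so (x - 4) is a factor.
Synthetic division by (x - 4): bring down 1; 1(4) - 7 = -3; (-3)(4) - 16 = -28; (-28)(4) + 112 = 0 → quotient x^2 - 3x - 28, remainder 0.
Solve the quadratic x^2 - 3x - 28 = 0: discriminant = (-3)^2 - 4(1)(-28) = 9 + 112 = 121.
sqrt(121) = 11, so x = (3 ± 11)/2: x = 7 or x = -4.
Collecting all roots found:

x = -4, x = 3, x = 4, x = 7


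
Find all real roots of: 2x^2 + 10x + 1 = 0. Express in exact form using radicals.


Using the quadratic formula: x = (-b ± sqrt(b^2 - 4ac)) / (2a)
Here a = 2, b = 10, c = 1
Discriminant = b^2 - 4ac = 10^2 - 4(2)(1) = 100 - 8 = 92
Since discriminant = 92 > 0, there are two real roots.
x = (-10 ± 2*sqrt(23)) / 4
Simplifying: x = (-5 ± sqrt(23)) / 2
Numerically: x ≈ -0.1021 or x ≈ -4.8979

x = (-5 + sqrt(23)) / 2 or x = (-5 - sqrt(23)) / 2


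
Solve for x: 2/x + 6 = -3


Subtract 6 from both sides: 2/x = -9
Multiply both sides by x: 2 = -9 * x
Divide by -9: x = -2/9

x = -2/9


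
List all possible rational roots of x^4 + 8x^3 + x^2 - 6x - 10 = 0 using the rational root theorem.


Rational root theorem: possible roots are ±p/q where:
  p divides the constant term (-10): p ∈ {1, 2, 5, 10}
  q divides the leading coefficient (1): q ∈ {1}

All possible rational roots: -10, -5, -2, -1, 1, 2, 5, 10

-10, -5, -2, -1, 1, 2, 5, 10


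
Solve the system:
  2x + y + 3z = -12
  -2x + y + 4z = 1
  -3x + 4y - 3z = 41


Using Cramer's rule. Expand each determinant along the first row.
D  = 2*[1*(-3) - 4*4] - 1*[(-2)*(-3) - 4*(-3)] + 3*[(-2)*4 - 1*(-3)]
  = 2*(-19) - 1*(18) + 3*(-5) = -71
Dx = (-12)*[1*(-3) - 4*4] - 1*[1*(-3) - 4*41] + 3*[1*4 - 1*41]
  = (-12)*(-19) - 1*(-167) + 3*(-37) = 284
Dy = 2*[1*(-3) - 4*41] - (-12)*[(-2)*(-3) - 4*(-3)] + 3*[(-2)*41 - 1*(-3)]
  = 2*(-167) - (-12)*(18) + 3*(-79) = -355
Dz = 2*[1*41 - 1*4] - 1*[(-2)*41 - 1*(-3)] + (-12)*[(-2)*4 - 1*(-3)]
  = 2*(37) - 1*(-79) + (-12)*(-5) = 213
x = Dx/D = 284/-71 = -4, y = Dy/D = -355/-71 = 5, z = Dz/D = 213/-71 = -3
Check eq1: (2)(-4) + (1)(5) + (3)(-3) = -12 = -12 ✓
Check eq2: (-2)(-4) + (1)(5) + (4)(-3) = 1 = 1 ✓
Check eq3: (-3)(-4) + (4)(5) + (-3)(-3) = 41 = 41 ✓

x = -4, y = 5, z = -3


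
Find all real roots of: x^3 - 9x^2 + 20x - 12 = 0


Let p(x) = x^3 - 9x^2 + 20x - 12. By the rational root theorem (leading coefficient 1), any rational root is an integer divisor of 12: try ±1, ±2, ... in turn.
Test x = 1: value = 0 ✓, so (x - 1) is a factor.
Synthetic division by (x - 1): bring down 1; 1(1) - 9 = -8; (-8)(1) + 20 = 12; 12(1) - 12 = 0 → quotient x^2 - 8x + 12, remainder 0.
Solve the quadratic x^2 - 8x + 12 = 0: discriminant = (-8)^2 - 4(1)(12) = 64 - 48 = 16.
sqrt(16) = 4, so x = (8 ± 4)/2: x = 6 or x = 2.

x = 1, x = 2, x = 6


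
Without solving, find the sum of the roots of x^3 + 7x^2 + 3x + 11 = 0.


By Vieta's formulas for x^3 + bx^2 + cx + d = 0:
  r1 + r2 + r3 = -b/a = -7
  r1*r2 + r1*r3 + r2*r3 = c/a = 3
  r1*r2*r3 = -d/a = -11


Sum = -7


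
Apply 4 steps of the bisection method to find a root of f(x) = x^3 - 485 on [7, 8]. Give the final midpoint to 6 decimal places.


f(x) = x^3 - 485
f(7) = -142 < 0
f(8) = 27 > 0

Step 1: midpoint = (7.000000 + 8.000000)/2 = 7.500000
  f(7.500000) = -63.125000
  f(mid) < 0, so root is in [7.500000, 8.000000]

Step 2: midpoint = (7.500000 + 8.000000)/2 = 7.750000
  f(7.750000) = -19.515625
  f(mid) < 0, so root is in [7.750000, 8.000000]

Step 3: midpoint = (7.750000 + 8.000000)/2 = 7.875000
  f(7.875000) = 3.373047
  f(mid) > 0, so root is in [7.750000, 7.875000]

Step 4: midpoint = (7.750000 + 7.875000)/2 = 7.812500
  f(7.812500) = -8.162842
  f(mid) < 0, so root is in [7.812500, 7.875000]

midpoint = 7.812500


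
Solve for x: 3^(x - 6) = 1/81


Express both sides with the same base.
1/81 = 3^(-4)
Since the bases match, equate exponents: x - 6 = -4
So x = -4 - (-6) = 2

x = 2


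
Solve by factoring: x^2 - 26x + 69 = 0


We need two numbers that multiply to 69 and add to -26.
Those numbers are -3 and -23 (since (-3) * (-23) = 69 and (-3) + (-23) = -26).
So x^2 - 26x + 69 = (x - 3)(x - 23) = 0
Setting each factor to zero: x = 3 or x = 23

x = 3, x = 23


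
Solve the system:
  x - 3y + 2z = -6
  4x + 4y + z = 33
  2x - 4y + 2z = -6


Using Cramer's rule. Expand each determinant along the first row.
D  = 1*[4*2 - 1*(-4)] - (-3)*[4*2 - 1*2] + 2*[4*(-4) - 4*2]
  = 1*(12) - (-3)*(6) + 2*(-24) = -18
Dx = (-6)*[4*2 - 1*(-4)] - (-3)*[33*2 - 1*(-6)] + 2*[33*(-4) - 4*(-6)]
  = (-6)*(12) - (-3)*(72) + 2*(-108) = -72
Dy = 1*[33*2 - 1*(-6)] - (-6)*[4*2 - 1*2] + 2*[4*(-6) - 33*2]
  = 1*(72) - (-6)*(6) + 2*(-90) = -72
Dz = 1*[4*(-6) - 33*(-4)] - (-3)*[4*(-6) - 33*2] + (-6)*[4*(-4) - 4*2]
  = 1*(108) - (-3)*(-90) + (-6)*(-24) = -18
x = Dx/D = -72/-18 = 4, y = Dy/D = -72/-18 = 4, z = Dz/D = -18/-18 = 1
Check eq1: (1)(4) + (-3)(4) + (2)(1) = -6 = -6 ✓
Check eq2: (4)(4) + (4)(4) + (1)(1) = 33 = 33 ✓
Check eq3: (2)(4) + (-4)(4) + (2)(1) = -6 = -6 ✓

x = 4, y = 4, z = 1


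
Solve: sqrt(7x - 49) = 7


Square both sides: 7x - 49 = 7^2 = 49
7x = 49 + 49 = 98
x = 14
Check: sqrt(7*14 - 49) = sqrt(49) = 7 ✓

x = 14


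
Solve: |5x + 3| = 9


An absolute value equation |expr| = 9 gives two cases:
Case 1: 5x + 3 = 9
  5x = 6, so x = 6/5
Case 2: 5x + 3 = -9
  5x = -12, so x = -12/5

x = -12/5, x = 6/5


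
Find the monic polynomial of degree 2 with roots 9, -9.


A monic polynomial with roots 9, -9 is:
p(x) = (x - 9)(x + 9)
After multiplying by (x - 9): x - 9
After multiplying by (x + 9): x^2 - 81

x^2 - 81


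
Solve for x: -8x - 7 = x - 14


Starting with: -8x - 7 = x - 14
Move all x terms to left: (-8 - 1)x = -14 + 7
Simplify: -9x = -7
Divide both sides by -9: x = 7/9

x = 7/9


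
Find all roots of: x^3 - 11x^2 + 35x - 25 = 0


Let p(x) = x^3 - 11x^2 + 35x - 25. By the rational root theorem (leading coefficient 1), any rational root is an integer divisor of 25: try ±1, ±2, ... in turn.
Test x = 1: value = 0 ✓, so (x - 1) is a factor.
Synthetic division by (x - 1): bring down 1; 1(1) - 11 = -10; (-10)(1) + 35 = 25; 25(1) - 25 = 0 → quotient x^2 - 10x + 25, remainder 0.
Solve the quadratic x^2 - 10x + 25 = 0: discriminant = (-10)^2 - 4(1)(25) = 100 - 100 = 0.
Discriminant = 0, so a double root: x = 10/2 = 5.
Collecting all roots found:

x = 1, x = 5 (multiplicity 2)


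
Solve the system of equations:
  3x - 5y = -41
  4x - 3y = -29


Using Cramer's rule:
Determinant D = (3)(-3) - (4)(-5) = -9 + 20 = 11
Dx = (-41)(-3) - (-29)(-5) = 123 - 145 = -22
Dy = (3)(-29) - (4)(-41) = -87 + 164 = 77
x = Dx/D = -22/11 = -2
y = Dy/D = 77/11 = 7

x = -2, y = 7


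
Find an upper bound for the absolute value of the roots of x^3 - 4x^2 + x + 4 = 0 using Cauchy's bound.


Cauchy's bound: all roots r satisfy |r| <= 1 + max(|a_i/a_n|) for i = 0,...,n-1
where a_n is the leading coefficient.

Coefficients: [1, -4, 1, 4]
Leading coefficient a_n = 1
Ratios |a_i/a_n|: 4, 1, 4
Maximum ratio: 4
Cauchy's bound: |r| <= 1 + 4 = 5

Upper bound = 5


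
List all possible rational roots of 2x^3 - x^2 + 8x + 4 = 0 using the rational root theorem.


Rational root theorem: possible roots are ±p/q where:
  p divides the constant term (4): p ∈ {1, 2, 4}
  q divides the leading coefficient (2): q ∈ {1, 2}

All possible rational roots: -4, -2, -1, -1/2, 1/2, 1, 2, 4

-4, -2, -1, -1/2, 1/2, 1, 2, 4


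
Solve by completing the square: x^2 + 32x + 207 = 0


Start: x^2 + 32x + 207 = 0
Move constant: x^2 + 32x = -207
Half of 32 is 16, squared is 256
Add 256 to both sides: x^2 + 32x + 256 = 49
(x + 16)^2 = 49
x + 16 = ±7
x = -16 + 7 = -9 or x = -16 - 7 = -23

x = -23, x = -9


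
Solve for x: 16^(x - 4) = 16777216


Express both sides with the same base.
16777216 = 16^6
Since the bases match, equate exponents: x - 4 = 6
So x = 6 - (-4) = 10

x = 10


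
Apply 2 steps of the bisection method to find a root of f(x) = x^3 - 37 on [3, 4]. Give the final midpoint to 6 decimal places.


f(x) = x^3 - 37
f(3) = -10 < 0
f(4) = 27 > 0

Step 1: midpoint = (3.000000 + 4.000000)/2 = 3.500000
  f(3.500000) = 5.875000
  f(mid) > 0, so root is in [3.000000, 3.500000]

Step 2: midpoint = (3.000000 + 3.500000)/2 = 3.250000
  f(3.250000) = -2.671875
  f(mid) < 0, so root is in [3.250000, 3.500000]

midpoint = 3.250000


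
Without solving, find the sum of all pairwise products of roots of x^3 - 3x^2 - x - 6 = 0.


By Vieta's formulas for x^3 + bx^2 + cx + d = 0:
  r1 + r2 + r3 = -b/a = 3
  r1*r2 + r1*r3 + r2*r3 = c/a = -1
  r1*r2*r3 = -d/a = 6


Sum of pairwise products = -1


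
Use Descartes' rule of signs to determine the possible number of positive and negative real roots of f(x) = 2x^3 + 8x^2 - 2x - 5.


Descartes' rule of signs:

For positive roots, count sign changes in f(x) = 2x^3 + 8x^2 - 2x - 5:
Signs of coefficients: +, +, -, -
Number of sign changes: 1
Possible positive real roots: 1

For negative roots, examine f(-x) = -2x^3 + 8x^2 + 2x - 5:
Signs of coefficients: -, +, +, -
Number of sign changes: 2
Possible negative real roots: 2, 0

Positive roots: 1; Negative roots: 2 or 0


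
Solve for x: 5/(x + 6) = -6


Multiply both sides by (x + 6): 5 = -6(x + 6)
Distribute: 5 = -6x - 36
-6x = 5 + 36 = 41
x = -41/6

x = -41/6


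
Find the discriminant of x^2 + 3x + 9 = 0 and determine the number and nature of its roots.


For ax^2 + bx + c = 0, discriminant D = b^2 - 4ac
Here a = 1, b = 3, c = 9
D = (3)^2 - 4(1)(9) = 9 - 36 = -27

D = -27 < 0
The equation has no real roots (2 complex conjugate roots).

Discriminant = -27, no real roots (2 complex conjugate roots)


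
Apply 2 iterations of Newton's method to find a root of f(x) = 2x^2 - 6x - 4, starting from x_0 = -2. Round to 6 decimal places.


Newton's method: x_(n+1) = x_n - f(x_n)/f'(x_n)
f(x) = 2x^2 - 6x - 4
f'(x) = 4x - 6

Iteration 1:
  f(-2.000000) = 16.000000
  f'(-2.000000) = -14.000000
  x_1 = -2.000000 - (16.000000)/(-14.000000) = -0.857143

Iteration 2:
  f(-0.857143) = 2.612245
  f'(-0.857143) = -9.428571
  x_2 = -0.857143 - (2.612245)/(-9.428571) = -0.580087

x_2 = -0.580087


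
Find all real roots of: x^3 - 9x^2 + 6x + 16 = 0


Let p(x) = x^3 - 9x^2 + 6x + 16. By the rational root theorem (leading coefficient 1), any rational root is an integer divisor of 16: try ±1, ±2, ... in turn.
Test x = 1: value = 14 ≠ 0.
Test x = -1: value = 0 ✓, so (x + 1) is a factor.
Synthetic division by (x + 1): bring down 1; 1(-1) - 9 = -10; (-10)(-1) + 6 = 16; 16(-1) + 16 = 0 → quotient x^2 - 10x + 16, remainder 0.
Solve the quadratic x^2 - 10x + 16 = 0: discriminant = (-10)^2 - 4(1)(16) = 100 - 64 = 36.
sqrt(36) = 6, so x = (10 ± 6)/2: x = 8 or x = 2.

x = -1, x = 2, x = 8


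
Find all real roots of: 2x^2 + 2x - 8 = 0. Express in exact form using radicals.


Using the quadratic formula: x = (-b ± sqrt(b^2 - 4ac)) / (2a)
Here a = 2, b = 2, c = -8
Discriminant = b^2 - 4ac = 2^2 - 4(2)(-8) = 4 + 64 = 68
Since discriminant = 68 > 0, there are two real roots.
x = (-2 ± 2*sqrt(17)) / 4
Simplifying: x = (-1 ± sqrt(17)) / 2
Numerically: x ≈ 1.5616 or x ≈ -2.5616

x = (-1 + sqrt(17)) / 2 or x = (-1 - sqrt(17)) / 2


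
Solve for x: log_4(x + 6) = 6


Convert to exponential form: x + 6 = 4^6 = 4096
x = 4096 - 6 = 4090
Check: log_4(4090 + 6) = log_4(4096) = log_4(4096) = 6 ✓

x = 4090


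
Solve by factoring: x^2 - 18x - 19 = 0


We need two numbers that multiply to -19 and add to -18.
Those numbers are 1 and -19 (since 1 * (-19) = -19 and 1 + (-19) = -18).
So x^2 - 18x - 19 = (x + 1)(x - 19) = 0
Setting each factor to zero: x = -1 or x = 19

x = -1, x = 19


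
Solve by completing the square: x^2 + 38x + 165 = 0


Start: x^2 + 38x + 165 = 0
Move constant: x^2 + 38x = -165
Half of 38 is 19, squared is 361
Add 361 to both sides: x^2 + 38x + 361 = 196
(x + 19)^2 = 196
x + 19 = ±14
x = -19 + 14 = -5 or x = -19 - 14 = -33

x = -33, x = -5


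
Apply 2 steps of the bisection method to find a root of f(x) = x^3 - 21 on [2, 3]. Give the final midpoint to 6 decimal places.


f(x) = x^3 - 21
f(2) = -13 < 0
f(3) = 6 > 0

Step 1: midpoint = (2.000000 + 3.000000)/2 = 2.500000
  f(2.500000) = -5.375000
  f(mid) < 0, so root is in [2.500000, 3.000000]

Step 2: midpoint = (2.500000 + 3.000000)/2 = 2.750000
  f(2.750000) = -0.203125
  f(mid) < 0, so root is in [2.750000, 3.000000]

midpoint = 2.750000


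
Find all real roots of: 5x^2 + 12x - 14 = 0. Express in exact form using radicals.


Using the quadratic formula: x = (-b ± sqrt(b^2 - 4ac)) / (2a)
Here a = 5, b = 12, c = -14
Discriminant = b^2 - 4ac = 12^2 - 4(5)(-14) = 144 + 280 = 424
Since discriminant = 424 > 0, there are two real roots.
x = (-12 ± 2*sqrt(106)) / 10
Simplifying: x = (-6 ± sqrt(106)) / 5
Numerically: x ≈ 0.8591 or x ≈ -3.2591

x = (-6 + sqrt(106)) / 5 or x = (-6 - sqrt(106)) / 5


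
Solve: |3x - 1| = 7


An absolute value equation |expr| = 7 gives two cases:
Case 1: 3x - 1 = 7
  3x = 8, so x = 8/3
Case 2: 3x - 1 = -7
  3x = -6, so x = -2

x = -2, x = 8/3


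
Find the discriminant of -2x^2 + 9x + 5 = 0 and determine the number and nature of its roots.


For ax^2 + bx + c = 0, discriminant D = b^2 - 4ac
Here a = -2, b = 9, c = 5
D = (9)^2 - 4(-2)(5) = 81 + 40 = 121

D = 121 > 0 and is a perfect square (sqrt = 11)
The equation has 2 distinct real rational roots.

Discriminant = 121, 2 distinct real rational roots


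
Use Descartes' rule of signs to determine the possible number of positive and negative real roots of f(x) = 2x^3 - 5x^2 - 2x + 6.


Descartes' rule of signs:

For positive roots, count sign changes in f(x) = 2x^3 - 5x^2 - 2x + 6:
Signs of coefficients: +, -, -, +
Number of sign changes: 2
Possible positive real roots: 2, 0

For negative roots, examine f(-x) = -2x^3 - 5x^2 + 2x + 6:
Signs of coefficients: -, -, +, +
Number of sign changes: 1
Possible negative real roots: 1

Positive roots: 2 or 0; Negative roots: 1


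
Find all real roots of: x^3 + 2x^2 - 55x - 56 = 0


Let p(x) = x^3 + 2x^2 - 55x - 56. By the rational root theorem (leading coefficient 1), any rational root is an integer divisor of 56: try ±1, ±2, ... in turn.
Test x = 1: value = -108 ≠ 0.
Test x = -1: value = 0 ✓, so (x + 1) is a factor.
Synthetic division by (x + 1): bring down 1; 1(-1) + 2 = 1; 1(-1) - 55 = -56; (-56)(-1) - 56 = 0 → quotient x^2 + x - 56, remainder 0.
Solve the quadratic x^2 + x - 56 = 0: discriminant = 1^2 - 4(1)(-56) = 1 + 224 = 225.
sqrt(225) = 15, so x = (-1 ± 15)/2: x = 7 or x = -8.

x = -8, x = -1, x = 7


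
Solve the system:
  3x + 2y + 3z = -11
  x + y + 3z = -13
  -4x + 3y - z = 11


Using Cramer's rule. Expand each determinant along the first row.
D  = 3*[1*(-1) - 3*3] - 2*[1*(-1) - 3*(-4)] + 3*[1*3 - 1*(-4)]
  = 3*(-10) - 2*(11) + 3*(7) = -31
Dx = (-11)*[1*(-1) - 3*3] - 2*[(-13)*(-1) - 3*11] + 3*[(-13)*3 - 1*11]
  = (-11)*(-10) - 2*(-20) + 3*(-50) = 0
Dy = 3*[(-13)*(-1) - 3*11] - (-11)*[1*(-1) - 3*(-4)] + 3*[1*11 - (-13)*(-4)]
  = 3*(-20) - (-11)*(11) + 3*(-41) = -62
Dz = 3*[1*11 - (-13)*3] - 2*[1*11 - (-13)*(-4)] + (-11)*[1*3 - 1*(-4)]
  = 3*(50) - 2*(-41) + (-11)*(7) = 155
x = Dx/D = 0/-31 = 0, y = Dy/D = -62/-31 = 2, z = Dz/D = 155/-31 = -5
Check eq1: (3)(0) + (2)(2) + (3)(-5) = -11 = -11 ✓
Check eq2: (1)(0) + (1)(2) + (3)(-5) = -13 = -13 ✓
Check eq3: (-4)(0) + (3)(2) + (-1)(-5) = 11 = 11 ✓

x = 0, y = 2, z = -5


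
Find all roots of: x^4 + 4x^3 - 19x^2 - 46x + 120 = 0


Let p(x) = x^4 + 4x^3 - 19x^2 - 46x + 120. By the rational root theorem (leading coefficient 1), any rational root is an integer divisor of 120: try ±1, ±2, ... in turn.
Test x = 1: value = 60 ≠ 0.
Test x = -1: value = 144 ≠ 0.
Test x = 2: value = 0 ✓, so (x - 2) is a factor.
Synthetic division by (x - 2): bring down 1; 1(2) + 4 = 6; 6(2) - 19 = -7; (-7)(2) - 46 = -60; (-60)(2) + 120 = 0 → quotient x^3 + 6x^2 - 7x - 60, remainder 0.
Continue with the quotient x^3 + 6x^2 - 7x - 60 (candidates must divide 60; re-test x = 2 first in case it repeats).
Test x = 2: value = -42 ≠ 0.
Test x = -2: value = -30 ≠ 0.
Test x = 3: value = 0 ✓, so (x - 3) is a factor.
Synthetic division by (x - 3): bring down 1; 1(3) + 6 = 9; 9(3) - 7 = 20; 20(3) - 60 = 0 → quotient x^2 + 9x + 20, remainder 0.
Solve the quadratic x^2 + 9x + 20 = 0: discriminant = 9^2 - 4(1)(20) = 81 - 80 = 1.
sqrt(1) = 1, so x = (-9 ± 1)/2: x = -4 or x = -5.
Collecting all roots found:

x = -5, x = -4, x = 2, x = 3


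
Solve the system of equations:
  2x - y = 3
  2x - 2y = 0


Using Cramer's rule:
Determinant D = (2)(-2) - (2)(-1) = -4 + 2 = -2
Dx = (3)(-2) - (0)(-1) = -6 - 0 = -6
Dy = (2)(0) - (2)(3) = 0 - 6 = -6
x = Dx/D = -6/-2 = 3
y = Dy/D = -6/-2 = 3

x = 3, y = 3


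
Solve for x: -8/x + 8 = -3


Subtract 8 from both sides: -8/x = -11
Multiply both sides by x: -8 = -11 * x
Divide by -11: x = 8/11

x = 8/11


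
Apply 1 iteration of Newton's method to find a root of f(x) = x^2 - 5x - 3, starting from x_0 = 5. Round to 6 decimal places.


Newton's method: x_(n+1) = x_n - f(x_n)/f'(x_n)
f(x) = x^2 - 5x - 3
f'(x) = 2x - 5

Iteration 1:
  f(5.000000) = -3.000000
  f'(5.000000) = 5.000000
  x_1 = 5.000000 - (-3.000000)/(5.000000) = 5.600000

x_1 = 5.600000


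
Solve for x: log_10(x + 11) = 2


Convert to exponential form: x + 11 = 10^2 = 100
x = 100 - 11 = 89
Check: log_10(89 + 11) = log_10(100) = log_10(100) = 2 ✓

x = 89


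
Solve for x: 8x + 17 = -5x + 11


Starting with: 8x + 17 = -5x + 11
Move all x terms to left: (8 + 5)x = 11 - 17
Simplify: 13x = -6
Divide both sides by 13: x = -6/13

x = -6/13


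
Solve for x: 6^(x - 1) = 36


Express both sides with the same base.
36 = 6^2
Since the bases match, equate exponents: x - 1 = 2
So x = 2 - (-1) = 3

x = 3


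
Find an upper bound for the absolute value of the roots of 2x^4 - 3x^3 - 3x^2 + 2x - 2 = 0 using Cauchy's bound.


Cauchy's bound: all roots r satisfy |r| <= 1 + max(|a_i/a_n|) for i = 0,...,n-1
where a_n is the leading coefficient.

Coefficients: [2, -3, -3, 2, -2]
Leading coefficient a_n = 2
Ratios |a_i/a_n|: 3/2, 3/2, 1, 1
Maximum ratio: 3/2
Cauchy's bound: |r| <= 1 + 3/2 = 5/2

Upper bound = 5/2


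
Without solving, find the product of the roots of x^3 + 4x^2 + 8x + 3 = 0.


By Vieta's formulas for x^3 + bx^2 + cx + d = 0:
  r1 + r2 + r3 = -b/a = -4
  r1*r2 + r1*r3 + r2*r3 = c/a = 8
  r1*r2*r3 = -d/a = -3


Product = -3


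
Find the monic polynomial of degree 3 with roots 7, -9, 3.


A monic polynomial with roots 7, -9, 3 is:
p(x) = (x - 7)(x + 9)(x - 3)
After multiplying by (x - 7): x - 7
After multiplying by (x + 9): x^2 + 2x - 63
After multiplying by (x - 3): x^3 - x^2 - 69x + 189

x^3 - x^2 - 69x + 189


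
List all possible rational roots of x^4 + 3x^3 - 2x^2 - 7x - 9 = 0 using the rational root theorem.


Rational root theorem: possible roots are ±p/q where:
  p divides the constant term (-9): p ∈ {1, 3, 9}
  q divides the leading coefficient (1): q ∈ {1}

All possible rational roots: -9, -3, -1, 1, 3, 9

-9, -3, -1, 1, 3, 9


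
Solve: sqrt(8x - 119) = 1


Square both sides: 8x - 119 = 1^2 = 1
8x = 1 + 119 = 120
x = 15
Check: sqrt(8*15 - 119) = sqrt(1) = 1 ✓

x = 15


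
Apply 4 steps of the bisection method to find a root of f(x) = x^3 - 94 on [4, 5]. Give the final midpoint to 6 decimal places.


f(x) = x^3 - 94
f(4) = -30 < 0
f(5) = 31 > 0

Step 1: midpoint = (4.000000 + 5.000000)/2 = 4.500000
  f(4.500000) = -2.875000
  f(mid) < 0, so root is in [4.500000, 5.000000]

Step 2: midpoint = (4.500000 + 5.000000)/2 = 4.750000
  f(4.750000) = 13.171875
  f(mid) > 0, so root is in [4.500000, 4.750000]

Step 3: midpoint = (4.500000 + 4.750000)/2 = 4.625000
  f(4.625000) = 4.931641
  f(mid) > 0, so root is in [4.500000, 4.625000]

Step 4: midpoint = (4.500000 + 4.625000)/2 = 4.562500
  f(4.562500) = 0.974854
  f(mid) > 0, so root is in [4.500000, 4.562500]

midpoint = 4.562500


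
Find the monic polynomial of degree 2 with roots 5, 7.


A monic polynomial with roots 5, 7 is:
p(x) = (x - 5)(x - 7)
After multiplying by (x - 5): x - 5
After multiplying by (x - 7): x^2 - 12x + 35

x^2 - 12x + 35


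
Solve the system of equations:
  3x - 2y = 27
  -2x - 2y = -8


Using Cramer's rule:
Determinant D = (3)(-2) - (-2)(-2) = -6 - 4 = -10
Dx = (27)(-2) - (-8)(-2) = -54 - 16 = -70
Dy = (3)(-8) - (-2)(27) = -24 + 54 = 30
x = Dx/D = -70/-10 = 7
y = Dy/D = 30/-10 = -3

x = 7, y = -3


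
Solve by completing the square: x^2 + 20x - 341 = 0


Start: x^2 + 20x - 341 = 0
Move constant: x^2 + 20x = 341
Half of 20 is 10, squared is 100
Add 100 to both sides: x^2 + 20x + 100 = 441
(x + 10)^2 = 441
x + 10 = ±21
x = -10 + 21 = 11 or x = -10 - 21 = -31

x = -31, x = 11


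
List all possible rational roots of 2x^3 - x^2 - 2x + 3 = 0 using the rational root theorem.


Rational root theorem: possible roots are ±p/q where:
  p divides the constant term (3): p ∈ {1, 3}
  q divides the leading coefficient (2): q ∈ {1, 2}

All possible rational roots: -3, -3/2, -1, -1/2, 1/2, 1, 3/2, 3

-3, -3/2, -1, -1/2, 1/2, 1, 3/2, 3


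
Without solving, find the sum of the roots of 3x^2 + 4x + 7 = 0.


By Vieta's formulas for ax^2 + bx + c = 0:
  Sum of roots = -b/a
  Product of roots = c/a

Here a = 3, b = 4, c = 7
Sum = -(4)/3 = -4/3
Product = 7/3 = 7/3

Sum = -4/3


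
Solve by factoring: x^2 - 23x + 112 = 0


We need two numbers that multiply to 112 and add to -23.
Those numbers are -16 and -7 (since (-16) * (-7) = 112 and (-16) + (-7) = -23).
So x^2 - 23x + 112 = (x - 16)(x - 7) = 0
Setting each factor to zero: x = 16 or x = 7

x = 7, x = 16


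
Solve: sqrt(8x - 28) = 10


Square both sides: 8x - 28 = 10^2 = 100
8x = 100 + 28 = 128
x = 16
Check: sqrt(8*16 - 28) = sqrt(100) = 10 ✓

x = 16


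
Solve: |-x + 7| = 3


An absolute value equation |expr| = 3 gives two cases:
Case 1: -x + 7 = 3
  -x = -4, so x = 4
Case 2: -x + 7 = -3
  -x = -10, so x = 10

x = 4, x = 10


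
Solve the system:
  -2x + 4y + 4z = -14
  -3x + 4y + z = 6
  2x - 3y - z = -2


Using Cramer's rule. Expand each determinant along the first row.
D  = (-2)*[4*(-1) - 1*(-3)] - 4*[(-3)*(-1) - 1*2] + 4*[(-3)*(-3) - 4*2]
  = (-2)*(-1) - 4*(1) + 4*(1) = 2
Dx = (-14)*[4*(-1) - 1*(-3)] - 4*[6*(-1) - 1*(-2)] + 4*[6*(-3) - 4*(-2)]
  = (-14)*(-1) - 4*(-4) + 4*(-10) = -10
Dy = (-2)*[6*(-1) - 1*(-2)] - (-14)*[(-3)*(-1) - 1*2] + 4*[(-3)*(-2) - 6*2]
  = (-2)*(-4) - (-14)*(1) + 4*(-6) = -2
Dz = (-2)*[4*(-2) - 6*(-3)] - 4*[(-3)*(-2) - 6*2] + (-14)*[(-3)*(-3) - 4*2]
  = (-2)*(10) - 4*(-6) + (-14)*(1) = -10
x = Dx/D = -10/2 = -5, y = Dy/D = -2/2 = -1, z = Dz/D = -10/2 = -5
Check eq1: (-2)(-5) + (4)(-1) + (4)(-5) = -14 = -14 ✓
Check eq2: (-3)(-5) + (4)(-1) + (1)(-5) = 6 = 6 ✓
Check eq3: (2)(-5) + (-3)(-1) + (-1)(-5) = -2 = -2 ✓

x = -5, y = -1, z = -5


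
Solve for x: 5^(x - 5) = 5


Express both sides with the same base.
5 = 5^1
Since the bases match, equate exponents: x - 5 = 1
So x = 1 - (-5) = 6

x = 6


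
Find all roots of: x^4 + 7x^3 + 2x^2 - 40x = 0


The constant term is 0, so x = 0 is a root. Factor out x:
  x^3 + 7x^2 + 2x - 40 = 0
Let p(x) = x^3 + 7x^2 + 2x - 40. By the rational root theorem (leading coefficient 1), any rational root is an integer divisor of 40: try ±1, ±2, ... in turn.
Test x = 1: value = -30 ≠ 0.
Test x = -1: value = -36 ≠ 0.
Test x = 2: value = 0 ✓, so (x - 2) is a factor.
Synthetic division by (x - 2): bring down 1; 1(2) + 7 = 9; 9(2) + 2 = 20; 20(2) - 40 = 0 → quotient x^2 + 9x + 20, remainder 0.
Solve the quadratic x^2 + 9x + 20 = 0: discriminant = 9^2 - 4(1)(20) = 81 - 80 = 1.
sqrt(1) = 1, so x = (-9 ± 1)/2: x = -4 or x = -5.
Collecting all roots found:

x = -5, x = -4, x = 0, x = 2


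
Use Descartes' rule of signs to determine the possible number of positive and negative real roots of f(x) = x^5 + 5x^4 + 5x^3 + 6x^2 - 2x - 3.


Descartes' rule of signs:

For positive roots, count sign changes in f(x) = x^5 + 5x^4 + 5x^3 + 6x^2 - 2x - 3:
Signs of coefficients: +, +, +, +, -, -
Number of sign changes: 1
Possible positive real roots: 1

For negative roots, examine f(-x) = -x^5 + 5x^4 - 5x^3 + 6x^2 + 2x - 3:
Signs of coefficients: -, +, -, +, +, -
Number of sign changes: 4
Possible negative real roots: 4, 2, 0

Positive roots: 1; Negative roots: 4 or 2 or 0


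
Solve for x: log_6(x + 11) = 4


Convert to exponential form: x + 11 = 6^4 = 1296
x = 1296 - 11 = 1285
Check: log_6(1285 + 11) = log_6(1296) = log_6(1296) = 4 ✓

x = 1285


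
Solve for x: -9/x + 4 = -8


Subtract 4 from both sides: -9/x = -12
Multiply both sides by x: -9 = -12 * x
Divide by -12: x = 3/4

x = 3/4


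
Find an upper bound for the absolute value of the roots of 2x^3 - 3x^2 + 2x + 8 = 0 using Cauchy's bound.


Cauchy's bound: all roots r satisfy |r| <= 1 + max(|a_i/a_n|) for i = 0,...,n-1
where a_n is the leading coefficient.

Coefficients: [2, -3, 2, 8]
Leading coefficient a_n = 2
Ratios |a_i/a_n|: 3/2, 1, 4
Maximum ratio: 4
Cauchy's bound: |r| <= 1 + 4 = 5

Upper bound = 5


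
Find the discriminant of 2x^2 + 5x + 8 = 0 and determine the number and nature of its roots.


For ax^2 + bx + c = 0, discriminant D = b^2 - 4ac
Here a = 2, b = 5, c = 8
D = (5)^2 - 4(2)(8) = 25 - 64 = -39

D = -39 < 0
The equation has no real roots (2 complex conjugate roots).

Discriminant = -39, no real roots (2 complex conjugate roots)


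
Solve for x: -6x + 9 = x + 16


Starting with: -6x + 9 = x + 16
Move all x terms to left: (-6 - 1)x = 16 - 9
Simplify: -7x = 7
Divide both sides by -7: x = -1

x = -1


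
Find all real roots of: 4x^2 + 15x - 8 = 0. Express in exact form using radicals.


Using the quadratic formula: x = (-b ± sqrt(b^2 - 4ac)) / (2a)
Here a = 4, b = 15, c = -8
Discriminant = b^2 - 4ac = 15^2 - 4(4)(-8) = 225 + 128 = 353
Since discriminant = 353 > 0, there are two real roots.
x = (-15 ± sqrt(353)) / 8
Numerically: x ≈ 0.4735 or x ≈ -4.2235

x = (-15 + sqrt(353)) / 8 or x = (-15 - sqrt(353)) / 8


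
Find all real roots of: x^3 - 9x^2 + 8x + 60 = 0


Let p(x) = x^3 - 9x^2 + 8x + 60. By the rational root theorem (leading coefficient 1), any rational root is an integer divisor of 60: try ±1, ±2, ... in turn.
Test x = 1: value = 60 ≠ 0.
Test x = -1: value = 42 ≠ 0.
Test x = 2: value = 48 ≠ 0.
Test x = -2: value = 0 ✓, so (x + 2) is a factor.
Synthetic division by (x + 2): bring down 1; 1(-2) - 9 = -11; (-11)(-2) + 8 = 30; 30(-2) + 60 = 0 → quotient x^2 - 11x + 30, remainder 0.
Solve the quadratic x^2 - 11x + 30 = 0: discriminant = (-11)^2 - 4(1)(30) = 121 - 120 = 1.
sqrt(1) = 1, so x = (11 ± 1)/2: x = 6 or x = 5.

x = -2, x = 5, x = 6


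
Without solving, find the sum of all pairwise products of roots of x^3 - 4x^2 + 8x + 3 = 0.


By Vieta's formulas for x^3 + bx^2 + cx + d = 0:
  r1 + r2 + r3 = -b/a = 4
  r1*r2 + r1*r3 + r2*r3 = c/a = 8
  r1*r2*r3 = -d/a = -3


Sum of pairwise products = 8


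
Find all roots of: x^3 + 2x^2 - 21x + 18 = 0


Let p(x) = x^3 + 2x^2 - 21x + 18. By the rational root theorem (leading coefficient 1), any rational root is an integer divisor of 18: try ±1, ±2, ... in turn.
Test x = 1: value = 0 ✓, so (x - 1) is a factor.
Synthetic division by (x - 1): bring down 1; 1(1) + 2 = 3; 3(1) - 21 = -18; (-18)(1) + 18 = 0 → quotient x^2 + 3x - 18, remainder 0.
Solve the quadratic x^2 + 3x - 18 = 0: discriminant = 3^2 - 4(1)(-18) = 9 + 72 = 81.
sqrt(81) = 9, so x = (-3 ± 9)/2: x = 3 or x = -6.
Collecting all roots found:

x = -6, x = 1, x = 3
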